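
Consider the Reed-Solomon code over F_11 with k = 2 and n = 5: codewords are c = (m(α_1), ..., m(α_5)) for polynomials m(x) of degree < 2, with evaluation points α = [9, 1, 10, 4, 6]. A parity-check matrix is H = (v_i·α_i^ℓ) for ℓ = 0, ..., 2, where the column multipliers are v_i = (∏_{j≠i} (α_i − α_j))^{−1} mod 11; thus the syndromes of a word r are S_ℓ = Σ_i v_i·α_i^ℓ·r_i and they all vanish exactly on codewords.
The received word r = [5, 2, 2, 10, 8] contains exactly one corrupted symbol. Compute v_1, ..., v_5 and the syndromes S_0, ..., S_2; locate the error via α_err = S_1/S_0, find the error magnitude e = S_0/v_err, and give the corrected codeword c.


S = (6, 5, 6), error at position 3, error magnitude e = 9, c = [5, 2, 4, 10, 8].

Step 1: column multipliers v_i = (∏_{j≠i}(α_i − α_j))^{−1} mod 11.
  i = 1 (α = 9): (9−1)(9−10)(9−4)(9−6) = 8·(−1)·5·3 = −120 ≡ 1, so v_1 = 1^{−1} = 1 (mod 11).
  i = 2 (α = 1): (1−9)(1−10)(1−4)(1−6) = (−8)·(−9)·(−3)·(−5) = 1080 ≡ 2, so v_2 = 2^{−1} = 6 (mod 11).
  i = 3 (α = 10): (10−9)(10−1)(10−4)(10−6) = 1·9·6·4 = 216 ≡ 7, so v_3 = 7^{−1} = 8 (mod 11).
  i = 4 (α = 4): (4−9)(4−1)(4−10)(4−6) = (−5)·3·(−6)·(−2) = −180 ≡ 7, so v_4 = 7^{−1} = 8 (mod 11).
  i = 5 (α = 6): (6−9)(6−1)(6−10)(6−4) = (−3)·5·(−4)·2 = 120 ≡ 10, so v_5 = 10^{−1} = 10 (mod 11).
  v = [1, 6, 8, 8, 10].
Step 2: syndromes of r = [5, 2, 2, 10, 8] (all sums mod 11).
  S_0 = Σ v_i r_i = 1·5 + 6·2 + 8·2 + 8·10 + 10·8 = 193 ≡ 6.
  S_1 = Σ v_i α_i r_i = 1·9·5 + 6·1·2 + 8·10·2 + 8·4·10 + 10·6·8 = 1017 ≡ 5.
  α_i^2 mod 11 = [4, 1, 1, 5, 3].
  S_2 = Σ v_i α_i^2 r_i = 1·4·5 + 6·1·2 + 8·1·2 + 8·5·10 + 10·3·8 = 688 ≡ 6.
  S = (6, 5, 6) ≠ 0, so r is not a codeword (an error is present).
Step 3: locate the error. For a single error e at position i, S_ℓ = v_i·e·α_i^ℓ, so α_err = S_1/S_0.
  S_0^{−1} = 6^{−1} = 2 (mod 11), so α_err = 5·2 = 10 ≡ 10 = α_3. Error position i = 3.
  Consistency check: S_2/S_1 = 6·9 = 54 ≡ 10 = α_err ✓ (single-error assumption holds).
Step 4: error magnitude e = S_0/v_3 = S_0·∏_{j≠3}(α_3 − α_j) = 6·7 = 42 ≡ 9 (mod 11).
Step 5: correct position 3: c_3 = r_3 − e = 2 − 9 ≡ 4 (mod 11). Hence c = [5, 2, 4, 10, 8].
  Check: interpolating c through the α_i gives m(x) = 3 + 10·x (degree < 2) with m(α_i) = c_i for every i, so c is indeed a codeword.


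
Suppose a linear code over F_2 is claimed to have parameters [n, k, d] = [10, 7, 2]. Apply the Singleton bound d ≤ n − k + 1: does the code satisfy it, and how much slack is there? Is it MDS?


Singleton RHS = n − k + 1 = 4, slack = 2, bound satisfied, not MDS.

Singleton bound: d ≤ n − k + 1.
Here n = 10, k = 7, so n − k + 1 = 4.
Given d = 2, check d ≤ 4: YES.
Slack = (n − k + 1) − d = 2.
The code is NOT MDS (slack = 2 > 0).
Description: the claimed parameters are [10, 7, 2]_2; such a code would be non-MDS.


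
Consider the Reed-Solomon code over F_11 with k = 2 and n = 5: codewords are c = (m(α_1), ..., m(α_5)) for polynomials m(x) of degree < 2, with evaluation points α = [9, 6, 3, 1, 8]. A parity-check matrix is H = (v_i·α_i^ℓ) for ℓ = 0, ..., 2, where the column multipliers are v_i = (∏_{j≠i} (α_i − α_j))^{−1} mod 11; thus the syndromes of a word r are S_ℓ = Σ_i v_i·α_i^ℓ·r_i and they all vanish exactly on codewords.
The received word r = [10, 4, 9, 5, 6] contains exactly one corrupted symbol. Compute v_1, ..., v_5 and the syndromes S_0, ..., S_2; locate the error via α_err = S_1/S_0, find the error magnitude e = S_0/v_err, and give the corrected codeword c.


S = (6, 4, 10), error at position 5, error magnitude e = 9, c = [10, 4, 9, 5, 8].

Step 1: column multipliers v_i = (∏_{j≠i}(α_i − α_j))^{−1} mod 11.
  i = 1 (α = 9): (9−6)(9−3)(9−1)(9−8) = 3·6·8·1 = 144 ≡ 1, so v_1 = 1^{−1} = 1 (mod 11).
  i = 2 (α = 6): (6−9)(6−3)(6−1)(6−8) = (−3)·3·5·(−2) = 90 ≡ 2, so v_2 = 2^{−1} = 6 (mod 11).
  i = 3 (α = 3): (3−9)(3−6)(3−1)(3−8) = (−6)·(−3)·2·(−5) = −180 ≡ 7, so v_3 = 7^{−1} = 8 (mod 11).
  i = 4 (α = 1): (1−9)(1−6)(1−3)(1−8) = (−8)·(−5)·(−2)·(−7) = 560 ≡ 10, so v_4 = 10^{−1} = 10 (mod 11).
  i = 5 (α = 8): (8−9)(8−6)(8−3)(8−1) = (−1)·2·5·7 = −70 ≡ 7, so v_5 = 7^{−1} = 8 (mod 11).
  v = [1, 6, 8, 10, 8].
Step 2: syndromes of r = [10, 4, 9, 5, 6] (all sums mod 11).
  S_0 = Σ v_i r_i = 1·10 + 6·4 + 8·9 + 10·5 + 8·6 = 204 ≡ 6.
  S_1 = Σ v_i α_i r_i = 1·9·10 + 6·6·4 + 8·3·9 + 10·1·5 + 8·8·6 = 884 ≡ 4.
  α_i^2 mod 11 = [4, 3, 9, 1, 9].
  S_2 = Σ v_i α_i^2 r_i = 1·4·10 + 6·3·4 + 8·9·9 + 10·1·5 + 8·9·6 = 1242 ≡ 10.
  S = (6, 4, 10) ≠ 0, so r is not a codeword (an error is present).
Step 3: locate the error. For a single error e at position i, S_ℓ = v_i·e·α_i^ℓ, so α_err = S_1/S_0.
  S_0^{−1} = 6^{−1} = 2 (mod 11), so α_err = 4·2 = 8 ≡ 8 = α_5. Error position i = 5.
  Consistency check: S_2/S_1 = 10·3 = 30 ≡ 8 = α_err ✓ (single-error assumption holds).
Step 4: error magnitude e = S_0/v_5 = S_0·∏_{j≠5}(α_5 − α_j) = 6·7 = 42 ≡ 9 (mod 11).
Step 5: correct position 5: c_5 = r_5 − e = 6 − 9 ≡ 8 (mod 11). Hence c = [10, 4, 9, 5, 8].
  Check: interpolating c through the α_i gives m(x) = 3 + 2·x (degree < 2) with m(α_i) = c_i for every i, so c is indeed a codeword.


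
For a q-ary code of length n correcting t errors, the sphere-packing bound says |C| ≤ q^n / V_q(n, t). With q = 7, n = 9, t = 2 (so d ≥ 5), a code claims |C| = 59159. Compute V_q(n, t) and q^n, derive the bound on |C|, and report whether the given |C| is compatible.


V_q(n, t) = 1351, q^n = 40353607, Hamming bound = 29869, |C| = 59159 > bound (violated).

Step 1: Compute V_q(n, t) = Σ_{j=0}^2 C(n, j) (q−1)^j.
  j = 0: C(9,0)·(6)^0 = 1·1 = 1.
  j = 1: C(9,1)·(6)^1 = 9·6 = 54.
  j = 2: C(9,2)·(6)^2 = 36·36 = 1296.
  V_q(n, t) = 1 + 54 + 1296 = 1351.
Step 2: q^n = 7^9 = 40353607.
Step 3: Hamming bound ⌊q^n / V_q(n,t)⌋ = ⌊40353607/1351⌋ = 29869.
Step 4: Compare |C| = 59159 to 29869: violated.
The claimed |C| lies above the Hamming bound, so no 7-ary code of length 9 with d ≥ 5 can have 59159 codewords.


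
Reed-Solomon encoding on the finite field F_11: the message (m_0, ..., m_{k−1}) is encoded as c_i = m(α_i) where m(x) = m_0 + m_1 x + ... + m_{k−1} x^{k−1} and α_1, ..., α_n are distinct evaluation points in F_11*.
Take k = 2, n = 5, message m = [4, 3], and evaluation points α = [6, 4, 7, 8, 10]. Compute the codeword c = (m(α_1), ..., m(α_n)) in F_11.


c = [0, 5, 3, 6, 1]

Message polynomial: m(x) = 4 + 3·x (mod 11).
For each evaluation point α_i, compute m(α_i) mod 11:
  α_1 = 6: Horner steps 3 → 0, so m(6) = 0.
  α_2 = 4: Horner steps 3 → 5, so m(4) = 5.
  α_3 = 7: Horner steps 3 → 3, so m(7) = 3.
  α_4 = 8: Horner steps 3 → 6, so m(8) = 6.
  α_5 = 10: Horner steps 3 → 1, so m(10) = 1.
Codeword c = [0, 5, 3, 6, 1] ∈ F_11^5.


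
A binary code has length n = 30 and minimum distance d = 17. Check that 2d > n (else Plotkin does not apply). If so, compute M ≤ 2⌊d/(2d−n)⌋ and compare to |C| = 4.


Plotkin bound M ≤ 8; given |C| = 4 ≤ bound (satisfied).

Check applicability: 2d = 34, n = 30.
2d − n = 4 > 0, so Plotkin applies.
Compute d/(2d−n) = 17/4 ≈ 4.2500.
⌊d/(2d−n)⌋ = 4.
Plotkin bound: M ≤ 2·4 = 8.
Given |C| = 4, check: satisfied.
This |C| is below the Plotkin bound.


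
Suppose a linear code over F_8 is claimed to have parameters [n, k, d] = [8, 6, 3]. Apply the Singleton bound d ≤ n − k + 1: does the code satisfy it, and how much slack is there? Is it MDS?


Singleton RHS = n − k + 1 = 3, slack = 0, bound satisfied, MDS.

Singleton bound: d ≤ n − k + 1.
Here n = 8, k = 6, so n − k + 1 = 3.
Given d = 3, check d ≤ 3: YES.
Slack = (n − k + 1) − d = 0.
The code is MDS (slack = 0).
Description: the claimed parameters are [8, 6, 3]_8; such a code would be MDS (meets Singleton bound).


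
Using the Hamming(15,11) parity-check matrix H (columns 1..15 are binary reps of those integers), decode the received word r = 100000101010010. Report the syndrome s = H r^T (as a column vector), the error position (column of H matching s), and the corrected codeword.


s = (1, 0, 1, 0)^T, error position = 10, corrected codeword c = 100000101110010

Compute s = H r^T mod 2 one row at a time:
  s_1 = 0 + 1 + 0 + 1 + 0 + 0 + 1 + 0 = 3 ≡ 1 (mod 2).
  s_2 = 0 + 0 + 0 + 1 + 0 + 0 + 1 + 0 = 2 ≡ 0 (mod 2).
  s_3 = 0 + 0 + 0 + 1 + 0 + 1 + 1 + 0 = 3 ≡ 1 (mod 2).
  s_4 = 1 + 0 + 0 + 1 + 1 + 1 + 0 + 0 = 4 ≡ 0 (mod 2).
s = (1, 0, 1, 0)^T — this equals column 10 of H (binary 1010), so error is at position 10.
Correct: flip bit 10 of r = 100000101010010 to get c = 100000101110010.


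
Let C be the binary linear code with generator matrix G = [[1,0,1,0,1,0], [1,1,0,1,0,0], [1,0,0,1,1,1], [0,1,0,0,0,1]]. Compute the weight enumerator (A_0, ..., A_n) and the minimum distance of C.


Weight distribution: A_0 = 1, A_1 = 1, A_2 = 2, A_3 = 6, A_4 = 5, A_5 = 1. Minimum distance d = 1.

Enumerate all 2^4 = 16 messages m ∈ F_2^4.
For each, compute codeword c = mG in F_2^6, then tally its weight.
  m = 0000 → c = 000000, weight = 0.
  m = 1000 → c = 101010, weight = 3.
  m = 0100 → c = 110100, weight = 3.
  m = 1100 → c = 011110, weight = 4.
  m = 0010 → c = 100111, weight = 4.
  m = 1010 → c = 001101, weight = 3.
  m = 0110 → c = 010011, weight = 3.
  m = 1110 → c = 111001, weight = 4.
  m = 0001 → c = 010001, weight = 2.
  m = 1001 → c = 111011, weight = 5.
  m = 0101 → c = 100101, weight = 3.
  m = 1101 → c = 001111, weight = 4.
  m = 0011 → c = 110110, weight = 4.
  m = 1011 → c = 011100, weight = 3.
  m = 0111 → c = 000010, weight = 1.
  m = 1111 → c = 101000, weight = 2.
Tally weights:
  weight 0: 1 codewords.
  weight 1: 1 codewords.
  weight 2: 2 codewords.
  weight 3: 6 codewords.
  weight 4: 5 codewords.
  weight 5: 1 codewords.
Minimum distance d = smallest w > 0 with A_w > 0 = 1.
Sanity: Σ A_w = 16 = 2^4 = 16 ✓.


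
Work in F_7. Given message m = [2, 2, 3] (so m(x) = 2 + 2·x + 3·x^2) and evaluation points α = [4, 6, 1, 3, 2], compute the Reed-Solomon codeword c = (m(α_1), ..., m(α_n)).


c = [2, 3, 0, 0, 4]

Message polynomial: m(x) = 2 + 2·x + 3·x^2 (mod 7).
For each evaluation point α_i, compute m(α_i) mod 7:
  α_1 = 4: Horner steps 3 → 0 → 2, so m(4) = 2.
  α_2 = 6: Horner steps 3 → 6 → 3, so m(6) = 3.
  α_3 = 1: Horner steps 3 → 5 → 0, so m(1) = 0.
  α_4 = 3: Horner steps 3 → 4 → 0, so m(3) = 0.
  α_5 = 2: Horner steps 3 → 1 → 4, so m(2) = 4.
Codeword c = [2, 3, 0, 0, 4] ∈ F_7^5.


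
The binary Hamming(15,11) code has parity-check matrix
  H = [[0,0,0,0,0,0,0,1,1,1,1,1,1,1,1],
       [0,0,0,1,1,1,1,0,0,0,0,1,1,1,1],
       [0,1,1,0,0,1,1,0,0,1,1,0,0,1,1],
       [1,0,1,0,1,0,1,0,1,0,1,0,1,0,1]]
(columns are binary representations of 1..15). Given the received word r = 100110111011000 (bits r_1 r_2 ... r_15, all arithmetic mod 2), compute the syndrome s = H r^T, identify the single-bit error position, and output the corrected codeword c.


s = (0, 0, 0, 1)^T, error position = 1, corrected codeword c = 000110111011000

Compute s = H r^T mod 2 one row at a time:
  s_1 = 1 + 1 + 0 + 1 + 1 + 0 + 0 + 0 = 4 ≡ 0 (mod 2).
  s_2 = 1 + 1 + 0 + 1 + 1 + 0 + 0 + 0 = 4 ≡ 0 (mod 2).
  s_3 = 0 + 0 + 0 + 1 + 0 + 1 + 0 + 0 = 2 ≡ 0 (mod 2).
  s_4 = 1 + 0 + 1 + 1 + 1 + 1 + 0 + 0 = 5 ≡ 1 (mod 2).
s = (0, 0, 0, 1)^T — this equals column 1 of H (binary 0001), so error is at position 1.
Correct: flip bit 1 of r = 100110111011000 to get c = 000110111011000.


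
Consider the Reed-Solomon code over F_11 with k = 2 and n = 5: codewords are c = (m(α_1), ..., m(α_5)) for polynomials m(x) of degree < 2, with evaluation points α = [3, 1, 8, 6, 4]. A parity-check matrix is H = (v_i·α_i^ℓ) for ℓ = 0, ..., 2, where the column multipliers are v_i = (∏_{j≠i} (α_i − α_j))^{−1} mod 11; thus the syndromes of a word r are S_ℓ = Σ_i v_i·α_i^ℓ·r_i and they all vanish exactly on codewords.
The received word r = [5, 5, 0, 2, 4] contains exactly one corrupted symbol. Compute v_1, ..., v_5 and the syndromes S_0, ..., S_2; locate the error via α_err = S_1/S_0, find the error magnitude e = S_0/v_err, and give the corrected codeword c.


S = (9, 9, 9), error at position 2, error magnitude e = 9, c = [5, 7, 0, 2, 4].

Step 1: column multipliers v_i = (∏_{j≠i}(α_i − α_j))^{−1} mod 11.
  i = 1 (α = 3): (3−1)(3−8)(3−6)(3−4) = 2·(−5)·(−3)·(−1) = −30 ≡ 3, so v_1 = 3^{−1} = 4 (mod 11).
  i = 2 (α = 1): (1−3)(1−8)(1−6)(1−4) = (−2)·(−7)·(−5)·(−3) = 210 ≡ 1, so v_2 = 1^{−1} = 1 (mod 11).
  i = 3 (α = 8): (8−3)(8−1)(8−6)(8−4) = 5·7·2·4 = 280 ≡ 5, so v_3 = 5^{−1} = 9 (mod 11).
  i = 4 (α = 6): (6−3)(6−1)(6−8)(6−4) = 3·5·(−2)·2 = −60 ≡ 6, so v_4 = 6^{−1} = 2 (mod 11).
  i = 5 (α = 4): (4−3)(4−1)(4−8)(4−6) = 1·3·(−4)·(−2) = 24 ≡ 2, so v_5 = 2^{−1} = 6 (mod 11).
  v = [4, 1, 9, 2, 6].
Step 2: syndromes of r = [5, 5, 0, 2, 4] (all sums mod 11).
  S_0 = Σ v_i r_i = 4·5 + 1·5 + 9·0 + 2·2 + 6·4 = 53 ≡ 9.
  S_1 = Σ v_i α_i r_i = 4·3·5 + 1·1·5 + 9·8·0 + 2·6·2 + 6·4·4 = 185 ≡ 9.
  α_i^2 mod 11 = [9, 1, 9, 3, 5].
  S_2 = Σ v_i α_i^2 r_i = 4·9·5 + 1·1·5 + 9·9·0 + 2·3·2 + 6·5·4 = 317 ≡ 9.
  S = (9, 9, 9) ≠ 0, so r is not a codeword (an error is present).
Step 3: locate the error. For a single error e at position i, S_ℓ = v_i·e·α_i^ℓ, so α_err = S_1/S_0.
  S_0^{−1} = 9^{−1} = 5 (mod 11), so α_err = 9·5 = 45 ≡ 1 = α_2. Error position i = 2.
  Consistency check: S_2/S_1 = 9·5 = 45 ≡ 1 = α_err ✓ (single-error assumption holds).
Step 4: error magnitude e = S_0/v_2 = S_0·∏_{j≠2}(α_2 − α_j) = 9·1 = 9 ≡ 9 (mod 11).
Step 5: correct position 2: c_2 = r_2 − e = 5 − 9 ≡ 7 (mod 11). Hence c = [5, 7, 0, 2, 4].
  Check: interpolating c through the α_i gives m(x) = 8 + 10·x (degree < 2) with m(α_i) = c_i for every i, so c is indeed a codeword.


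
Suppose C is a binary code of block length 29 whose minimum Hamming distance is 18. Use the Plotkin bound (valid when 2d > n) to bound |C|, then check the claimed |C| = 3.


Plotkin bound M ≤ 4; given |C| = 3 ≤ bound (satisfied).

Check applicability: 2d = 36, n = 29.
2d − n = 7 > 0, so Plotkin applies.
Compute d/(2d−n) = 18/7 ≈ 2.5714.
⌊d/(2d−n)⌋ = 2.
Plotkin bound: M ≤ 2·2 = 4.
Given |C| = 3, check: satisfied.
This |C| is below the Plotkin bound.


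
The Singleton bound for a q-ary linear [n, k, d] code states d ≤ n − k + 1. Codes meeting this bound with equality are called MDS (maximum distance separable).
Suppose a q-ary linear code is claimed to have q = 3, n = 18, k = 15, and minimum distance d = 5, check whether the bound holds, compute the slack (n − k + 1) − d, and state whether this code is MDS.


Singleton RHS = n − k + 1 = 4, slack = -1, bound violated (no such code; not MDS).

Singleton bound: d ≤ n − k + 1.
Here n = 18, k = 15, so n − k + 1 = 4.
Given d = 5, check d ≤ 4: NO.
Slack = (n − k + 1) − d = -1.
The slack is negative: d = 5 exceeds n − k + 1 = 4 by 1, so the Singleton bound is violated and no linear [18, 15, 5]_3 code can exist. In particular it is not MDS (MDS requires d = n − k + 1 exactly).
Description: the claimed parameters are [18, 15, 5]_3; such a code would be impossible (violates the Singleton bound).


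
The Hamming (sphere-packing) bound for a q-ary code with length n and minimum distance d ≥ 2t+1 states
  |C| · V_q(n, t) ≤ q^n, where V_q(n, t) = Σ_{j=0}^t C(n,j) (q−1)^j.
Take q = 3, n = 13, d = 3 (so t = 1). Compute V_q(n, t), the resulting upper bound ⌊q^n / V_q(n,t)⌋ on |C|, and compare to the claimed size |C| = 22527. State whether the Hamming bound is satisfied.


V_q(n, t) = 27, q^n = 1594323, Hamming bound = 59049, |C| = 22527 ≤ bound (satisfied).

Step 1: Compute V_q(n, t) = Σ_{j=0}^1 C(n, j) (q−1)^j.
  j = 0: C(13,0)·(2)^0 = 1·1 = 1.
  j = 1: C(13,1)·(2)^1 = 13·2 = 26.
  V_q(n, t) = 1 + 26 = 27.
Step 2: q^n = 3^13 = 1594323.
Step 3: Hamming bound ⌊q^n / V_q(n,t)⌋ = ⌊1594323/27⌋ = 59049.
Step 4: Compare |C| = 22527 to 59049: satisfied.
The claimed |C| lies below the Hamming bound.


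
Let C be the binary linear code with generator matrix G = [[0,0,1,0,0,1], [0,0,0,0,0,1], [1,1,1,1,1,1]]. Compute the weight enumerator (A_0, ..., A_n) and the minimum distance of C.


Weight distribution: A_0 = 1, A_1 = 2, A_2 = 1, A_4 = 1, A_5 = 2, A_6 = 1. Minimum distance d = 1.

Enumerate all 2^3 = 8 messages m ∈ F_2^3.
For each, compute codeword c = mG in F_2^6, then tally its weight.
  m = 000 → c = 000000, weight = 0.
  m = 100 → c = 001001, weight = 2.
  m = 010 → c = 000001, weight = 1.
  m = 110 → c = 001000, weight = 1.
  m = 001 → c = 111111, weight = 6.
  m = 101 → c = 110110, weight = 4.
  m = 011 → c = 111110, weight = 5.
  m = 111 → c = 110111, weight = 5.
Tally weights:
  weight 0: 1 codewords.
  weight 1: 2 codewords.
  weight 2: 1 codewords.
  weight 4: 1 codewords.
  weight 5: 2 codewords.
  weight 6: 1 codewords.
Minimum distance d = smallest w > 0 with A_w > 0 = 1.
Sanity: Σ A_w = 8 = 2^3 = 8 ✓.


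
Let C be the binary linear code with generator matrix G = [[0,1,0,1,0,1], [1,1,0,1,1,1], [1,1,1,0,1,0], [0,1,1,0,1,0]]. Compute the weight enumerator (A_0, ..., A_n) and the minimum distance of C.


Weight distribution: A_0 = 1, A_1 = 2, A_2 = 2, A_3 = 4, A_4 = 5, A_5 = 2. Minimum distance d = 1.

Enumerate all 2^4 = 16 messages m ∈ F_2^4.
For each, compute codeword c = mG in F_2^6, then tally its weight.
  m = 0000 → c = 000000, weight = 0.
  m = 1000 → c = 010101, weight = 3.
  m = 0100 → c = 110111, weight = 5.
  m = 1100 → c = 100010, weight = 2.
  m = 0010 → c = 111010, weight = 4.
  m = 1010 → c = 101111, weight = 5.
  m = 0110 → c = 001101, weight = 3.
  m = 1110 → c = 011000, weight = 2.
  m = 0001 → c = 011010, weight = 3.
  m = 1001 → c = 001111, weight = 4.
  m = 0101 → c = 101101, weight = 4.
  m = 1101 → c = 111000, weight = 3.
  m = 0011 → c = 100000, weight = 1.
  m = 1011 → c = 110101, weight = 4.
  m = 0111 → c = 010111, weight = 4.
  m = 1111 → c = 000010, weight = 1.
Tally weights:
  weight 0: 1 codewords.
  weight 1: 2 codewords.
  weight 2: 2 codewords.
  weight 3: 4 codewords.
  weight 4: 5 codewords.
  weight 5: 2 codewords.
Minimum distance d = smallest w > 0 with A_w > 0 = 1.
Sanity: Σ A_w = 16 = 2^4 = 16 ✓.


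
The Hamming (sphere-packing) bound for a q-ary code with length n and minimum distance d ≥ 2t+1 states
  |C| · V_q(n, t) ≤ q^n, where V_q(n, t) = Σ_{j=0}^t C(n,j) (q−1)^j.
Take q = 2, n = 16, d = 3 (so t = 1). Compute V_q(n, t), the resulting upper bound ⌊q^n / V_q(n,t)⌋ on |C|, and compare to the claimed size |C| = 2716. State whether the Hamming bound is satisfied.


V_q(n, t) = 17, q^n = 65536, Hamming bound = 3855, |C| = 2716 ≤ bound (satisfied).

Step 1: Compute V_q(n, t) = Σ_{j=0}^1 C(n, j) (q−1)^j.
  j = 0: C(16,0)·(1)^0 = 1·1 = 1.
  j = 1: C(16,1)·(1)^1 = 16·1 = 16.
  V_q(n, t) = 1 + 16 = 17.
Step 2: q^n = 2^16 = 65536.
Step 3: Hamming bound ⌊q^n / V_q(n,t)⌋ = ⌊65536/17⌋ = 3855.
Step 4: Compare |C| = 2716 to 3855: satisfied.
The claimed |C| lies below the Hamming bound.


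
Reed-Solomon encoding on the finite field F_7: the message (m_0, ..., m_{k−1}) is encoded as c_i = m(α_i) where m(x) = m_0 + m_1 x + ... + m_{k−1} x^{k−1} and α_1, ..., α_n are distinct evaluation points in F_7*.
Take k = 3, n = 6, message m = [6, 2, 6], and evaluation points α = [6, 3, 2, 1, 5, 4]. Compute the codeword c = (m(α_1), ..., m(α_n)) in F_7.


c = [3, 3, 6, 0, 5, 5]

Message polynomial: m(x) = 6 + 2·x + 6·x^2 (mod 7).
For each evaluation point α_i, compute m(α_i) mod 7:
  α_1 = 6: Horner steps 6 → 3 → 3, so m(6) = 3.
  α_2 = 3: Horner steps 6 → 6 → 3, so m(3) = 3.
  α_3 = 2: Horner steps 6 → 0 → 6, so m(2) = 6.
  α_4 = 1: Horner steps 6 → 1 → 0, so m(1) = 0.
  α_5 = 5: Horner steps 6 → 4 → 5, so m(5) = 5.
  α_6 = 4: Horner steps 6 → 5 → 5, so m(4) = 5.
Codeword c = [3, 3, 6, 0, 5, 5] ∈ F_7^6.


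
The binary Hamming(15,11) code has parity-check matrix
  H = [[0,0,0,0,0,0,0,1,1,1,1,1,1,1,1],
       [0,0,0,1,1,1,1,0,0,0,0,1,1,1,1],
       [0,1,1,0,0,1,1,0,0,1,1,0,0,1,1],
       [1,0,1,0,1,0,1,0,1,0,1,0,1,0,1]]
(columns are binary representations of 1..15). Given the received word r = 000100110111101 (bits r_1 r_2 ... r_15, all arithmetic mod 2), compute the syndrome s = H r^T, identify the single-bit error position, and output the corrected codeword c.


s = (0, 1, 0, 0)^T, error position = 4, corrected codeword c = 000000110111101

Compute s = H r^T mod 2 one row at a time:
  s_1 = 1 + 0 + 1 + 1 + 1 + 1 + 0 + 1 = 6 ≡ 0 (mod 2).
  s_2 = 1 + 0 + 0 + 1 + 1 + 1 + 0 + 1 = 5 ≡ 1 (mod 2).
  s_3 = 0 + 0 + 0 + 1 + 1 + 1 + 0 + 1 = 4 ≡ 0 (mod 2).
  s_4 = 0 + 0 + 0 + 1 + 0 + 1 + 1 + 1 = 4 ≡ 0 (mod 2).
s = (0, 1, 0, 0)^T — this equals column 4 of H (binary 0100), so error is at position 4.
Correct: flip bit 4 of r = 000100110111101 to get c = 000000110111101.


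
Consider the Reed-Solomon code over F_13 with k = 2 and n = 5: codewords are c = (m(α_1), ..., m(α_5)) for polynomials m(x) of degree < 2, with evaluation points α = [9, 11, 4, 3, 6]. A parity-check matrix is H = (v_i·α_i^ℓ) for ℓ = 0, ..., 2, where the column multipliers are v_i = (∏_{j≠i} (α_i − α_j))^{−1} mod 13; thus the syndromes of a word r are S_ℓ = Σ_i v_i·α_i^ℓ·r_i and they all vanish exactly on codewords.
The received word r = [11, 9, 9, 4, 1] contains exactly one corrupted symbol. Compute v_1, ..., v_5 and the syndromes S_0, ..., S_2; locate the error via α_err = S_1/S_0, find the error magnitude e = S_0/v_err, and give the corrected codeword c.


S = (4, 3, 12), error at position 3, error magnitude e = 6, c = [11, 9, 3, 4, 1].

Step 1: column multipliers v_i = (∏_{j≠i}(α_i − α_j))^{−1} mod 13.
  i = 1 (α = 9): (9−11)(9−4)(9−3)(9−6) = (−2)·5·6·3 = −180 ≡ 2, so v_1 = 2^{−1} = 7 (mod 13).
  i = 2 (α = 11): (11−9)(11−4)(11−3)(11−6) = 2·7·8·5 = 560 ≡ 1, so v_2 = 1^{−1} = 1 (mod 13).
  i = 3 (α = 4): (4−9)(4−11)(4−3)(4−6) = (−5)·(−7)·1·(−2) = −70 ≡ 8, so v_3 = 8^{−1} = 5 (mod 13).
  i = 4 (α = 3): (3−9)(3−11)(3−4)(3−6) = (−6)·(−8)·(−1)·(−3) = 144 ≡ 1, so v_4 = 1^{−1} = 1 (mod 13).
  i = 5 (α = 6): (6−9)(6−11)(6−4)(6−3) = (−3)·(−5)·2·3 = 90 ≡ 12, so v_5 = 12^{−1} = 12 (mod 13).
  v = [7, 1, 5, 1, 12].
Step 2: syndromes of r = [11, 9, 9, 4, 1] (all sums mod 13).
  S_0 = Σ v_i r_i = 7·11 + 1·9 + 5·9 + 1·4 + 12·1 = 147 ≡ 4.
  S_1 = Σ v_i α_i r_i = 7·9·11 + 1·11·9 + 5·4·9 + 1·3·4 + 12·6·1 = 1056 ≡ 3.
  α_i^2 mod 13 = [3, 4, 3, 9, 10].
  S_2 = Σ v_i α_i^2 r_i = 7·3·11 + 1·4·9 + 5·3·9 + 1·9·4 + 12·10·1 = 558 ≡ 12.
  S = (4, 3, 12) ≠ 0, so r is not a codeword (an error is present).
Step 3: locate the error. For a single error e at position i, S_ℓ = v_i·e·α_i^ℓ, so α_err = S_1/S_0.
  S_0^{−1} = 4^{−1} = 10 (mod 13), so α_err = 3·10 = 30 ≡ 4 = α_3. Error position i = 3.
  Consistency check: S_2/S_1 = 12·9 = 108 ≡ 4 = α_err ✓ (single-error assumption holds).
Step 4: error magnitude e = S_0/v_3 = S_0·∏_{j≠3}(α_3 − α_j) = 4·8 = 32 ≡ 6 (mod 13).
Step 5: correct position 3: c_3 = r_3 − e = 9 − 6 ≡ 3 (mod 13). Hence c = [11, 9, 3, 4, 1].
  Check: interpolating c through the α_i gives m(x) = 7 + 12·x (degree < 2) with m(α_i) = c_i for every i, so c is indeed a codeword.


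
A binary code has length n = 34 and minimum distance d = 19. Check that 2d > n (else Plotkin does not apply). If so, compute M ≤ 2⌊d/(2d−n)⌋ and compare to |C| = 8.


Plotkin bound M ≤ 8; given |C| = 8 ≤ bound (satisfied).

Check applicability: 2d = 38, n = 34.
2d − n = 4 > 0, so Plotkin applies.
Compute d/(2d−n) = 19/4 ≈ 4.7500.
⌊d/(2d−n)⌋ = 4.
Plotkin bound: M ≤ 2·4 = 8.
Given |C| = 8, check: satisfied.
This |C| is at the Plotkin bound.


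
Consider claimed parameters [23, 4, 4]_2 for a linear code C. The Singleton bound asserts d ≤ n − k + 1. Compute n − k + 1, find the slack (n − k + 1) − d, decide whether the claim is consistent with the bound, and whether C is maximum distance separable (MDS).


Singleton RHS = n − k + 1 = 20, slack = 16, bound satisfied, not MDS.

Singleton bound: d ≤ n − k + 1.
Here n = 23, k = 4, so n − k + 1 = 20.
Given d = 4, check d ≤ 20: YES.
Slack = (n − k + 1) − d = 16.
The code is NOT MDS (slack = 16 > 0).
Description: the claimed parameters are [23, 4, 4]_2; such a code would be non-MDS.


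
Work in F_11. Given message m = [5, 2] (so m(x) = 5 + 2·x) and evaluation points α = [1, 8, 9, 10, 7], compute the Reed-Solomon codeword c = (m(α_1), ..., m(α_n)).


c = [7, 10, 1, 3, 8]

Message polynomial: m(x) = 5 + 2·x (mod 11).
For each evaluation point α_i, compute m(α_i) mod 11:
  α_1 = 1: Horner steps 2 → 7, so m(1) = 7.
  α_2 = 8: Horner steps 2 → 10, so m(8) = 10.
  α_3 = 9: Horner steps 2 → 1, so m(9) = 1.
  α_4 = 10: Horner steps 2 → 3, so m(10) = 3.
  α_5 = 7: Horner steps 2 → 8, so m(7) = 8.
Codeword c = [7, 10, 1, 3, 8] ∈ F_11^5.


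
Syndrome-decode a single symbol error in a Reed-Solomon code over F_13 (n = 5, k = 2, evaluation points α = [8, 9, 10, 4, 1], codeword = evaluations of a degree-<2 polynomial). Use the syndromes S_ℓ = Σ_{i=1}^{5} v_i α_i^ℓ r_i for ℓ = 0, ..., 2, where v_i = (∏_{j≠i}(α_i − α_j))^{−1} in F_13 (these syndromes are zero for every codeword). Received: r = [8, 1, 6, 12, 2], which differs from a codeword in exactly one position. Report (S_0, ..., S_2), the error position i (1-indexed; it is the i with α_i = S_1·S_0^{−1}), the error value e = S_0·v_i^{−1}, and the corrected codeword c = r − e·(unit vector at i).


S = (6, 2, 5), error at position 2, error magnitude e = 7, c = [8, 7, 6, 12, 2].

Step 1: column multipliers v_i = (∏_{j≠i}(α_i − α_j))^{−1} mod 13.
  i = 1 (α = 8): (8−9)(8−10)(8−4)(8−1) = (−1)·(−2)·4·7 = 56 ≡ 4, so v_1 = 4^{−1} = 10 (mod 13).
  i = 2 (α = 9): (9−8)(9−10)(9−4)(9−1) = 1·(−1)·5·8 = −40 ≡ 12, so v_2 = 12^{−1} = 12 (mod 13).
  i = 3 (α = 10): (10−8)(10−9)(10−4)(10−1) = 2·1·6·9 = 108 ≡ 4, so v_3 = 4^{−1} = 10 (mod 13).
  i = 4 (α = 4): (4−8)(4−9)(4−10)(4−1) = (−4)·(−5)·(−6)·3 = −360 ≡ 4, so v_4 = 4^{−1} = 10 (mod 13).
  i = 5 (α = 1): (1−8)(1−9)(1−10)(1−4) = (−7)·(−8)·(−9)·(−3) = 1512 ≡ 4, so v_5 = 4^{−1} = 10 (mod 13).
  v = [10, 12, 10, 10, 10].
Step 2: syndromes of r = [8, 1, 6, 12, 2] (all sums mod 13).
  S_0 = Σ v_i r_i = 10·8 + 12·1 + 10·6 + 10·12 + 10·2 = 292 ≡ 6.
  S_1 = Σ v_i α_i r_i = 10·8·8 + 12·9·1 + 10·10·6 + 10·4·12 + 10·1·2 = 1848 ≡ 2.
  α_i^2 mod 13 = [12, 3, 9, 3, 1].
  S_2 = Σ v_i α_i^2 r_i = 10·12·8 + 12·3·1 + 10·9·6 + 10·3·12 + 10·1·2 = 1916 ≡ 5.
  S = (6, 2, 5) ≠ 0, so r is not a codeword (an error is present).
Step 3: locate the error. For a single error e at position i, S_ℓ = v_i·e·α_i^ℓ, so α_err = S_1/S_0.
  S_0^{−1} = 6^{−1} = 11 (mod 13), so α_err = 2·11 = 22 ≡ 9 = α_2. Error position i = 2.
  Consistency check: S_2/S_1 = 5·7 = 35 ≡ 9 = α_err ✓ (single-error assumption holds).
Step 4: error magnitude e = S_0/v_2 = S_0·∏_{j≠2}(α_2 − α_j) = 6·12 = 72 ≡ 7 (mod 13).
Step 5: correct position 2: c_2 = r_2 − e = 1 − 7 ≡ 7 (mod 13). Hence c = [8, 7, 6, 12, 2].
  Check: interpolating c through the α_i gives m(x) = 3 + 12·x (degree < 2) with m(α_i) = c_i for every i, so c is indeed a codeword.


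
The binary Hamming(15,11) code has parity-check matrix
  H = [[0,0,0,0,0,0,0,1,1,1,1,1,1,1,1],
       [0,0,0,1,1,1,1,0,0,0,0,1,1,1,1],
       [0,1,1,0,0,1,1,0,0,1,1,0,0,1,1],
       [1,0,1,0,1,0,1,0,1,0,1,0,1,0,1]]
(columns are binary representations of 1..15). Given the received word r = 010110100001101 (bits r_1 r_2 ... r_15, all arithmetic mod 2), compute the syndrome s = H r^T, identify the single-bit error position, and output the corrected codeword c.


s = (1, 0, 1, 0)^T, error position = 10, corrected codeword c = 010110100101101

Compute s = H r^T mod 2 one row at a time:
  s_1 = 0 + 0 + 0 + 0 + 1 + 1 + 0 + 1 = 3 ≡ 1 (mod 2).
  s_2 = 1 + 1 + 0 + 1 + 1 + 1 + 0 + 1 = 6 ≡ 0 (mod 2).
  s_3 = 1 + 0 + 0 + 1 + 0 + 0 + 0 + 1 = 3 ≡ 1 (mod 2).
  s_4 = 0 + 0 + 1 + 1 + 0 + 0 + 1 + 1 = 4 ≡ 0 (mod 2).
s = (1, 0, 1, 0)^T — this equals column 10 of H (binary 1010), so error is at position 10.
Correct: flip bit 10 of r = 010110100001101 to get c = 010110100101101.


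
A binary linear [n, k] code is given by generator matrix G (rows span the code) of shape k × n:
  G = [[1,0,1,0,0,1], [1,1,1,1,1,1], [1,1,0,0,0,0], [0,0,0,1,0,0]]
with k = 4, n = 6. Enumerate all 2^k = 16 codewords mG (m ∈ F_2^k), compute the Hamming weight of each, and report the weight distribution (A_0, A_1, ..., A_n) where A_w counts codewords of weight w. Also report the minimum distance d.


Weight distribution: A_0 = 1, A_1 = 1, A_2 = 3, A_3 = 6, A_4 = 3, A_5 = 1, A_6 = 1. Minimum distance d = 1.

Enumerate all 2^4 = 16 messages m ∈ F_2^4.
For each, compute codeword c = mG in F_2^6, then tally its weight.
  m = 0000 → c = 000000, weight = 0.
  m = 1000 → c = 101001, weight = 3.
  m = 0100 → c = 111111, weight = 6.
  m = 1100 → c = 010110, weight = 3.
  m = 0010 → c = 110000, weight = 2.
  m = 1010 → c = 011001, weight = 3.
  m = 0110 → c = 001111, weight = 4.
  m = 1110 → c = 100110, weight = 3.
  m = 0001 → c = 000100, weight = 1.
  m = 1001 → c = 101101, weight = 4.
  m = 0101 → c = 111011, weight = 5.
  m = 1101 → c = 010010, weight = 2.
  m = 0011 → c = 110100, weight = 3.
  m = 1011 → c = 011101, weight = 4.
  m = 0111 → c = 001011, weight = 3.
  m = 1111 → c = 100010, weight = 2.
Tally weights:
  weight 0: 1 codewords.
  weight 1: 1 codewords.
  weight 2: 3 codewords.
  weight 3: 6 codewords.
  weight 4: 3 codewords.
  weight 5: 1 codewords.
  weight 6: 1 codewords.
Minimum distance d = smallest w > 0 with A_w > 0 = 1.
Sanity: Σ A_w = 16 = 2^4 = 16 ✓.


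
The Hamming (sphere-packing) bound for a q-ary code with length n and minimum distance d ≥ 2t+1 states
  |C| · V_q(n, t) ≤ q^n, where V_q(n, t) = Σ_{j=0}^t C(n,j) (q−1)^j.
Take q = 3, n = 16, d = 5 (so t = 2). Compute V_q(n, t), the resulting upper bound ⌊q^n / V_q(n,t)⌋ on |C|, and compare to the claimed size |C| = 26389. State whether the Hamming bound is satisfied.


V_q(n, t) = 513, q^n = 43046721, Hamming bound = 83911, |C| = 26389 ≤ bound (satisfied).

Step 1: Compute V_q(n, t) = Σ_{j=0}^2 C(n, j) (q−1)^j.
  j = 0: C(16,0)·(2)^0 = 1·1 = 1.
  j = 1: C(16,1)·(2)^1 = 16·2 = 32.
  j = 2: C(16,2)·(2)^2 = 120·4 = 480.
  V_q(n, t) = 1 + 32 + 480 = 513.
Step 2: q^n = 3^16 = 43046721.
Step 3: Hamming bound ⌊q^n / V_q(n,t)⌋ = ⌊43046721/513⌋ = 83911.
Step 4: Compare |C| = 26389 to 83911: satisfied.
The claimed |C| lies below the Hamming bound.


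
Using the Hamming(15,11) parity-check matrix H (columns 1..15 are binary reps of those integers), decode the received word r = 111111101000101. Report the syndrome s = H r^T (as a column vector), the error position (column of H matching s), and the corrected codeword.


s = (1, 0, 1, 1)^T, error position = 11, corrected codeword c = 111111101010101

Compute s = H r^T mod 2 one row at a time:
  s_1 = 0 + 1 + 0 + 0 + 0 + 1 + 0 + 1 = 3 ≡ 1 (mod 2).
  s_2 = 1 + 1 + 1 + 1 + 0 + 1 + 0 + 1 = 6 ≡ 0 (mod 2).
  s_3 = 1 + 1 + 1 + 1 + 0 + 0 + 0 + 1 = 5 ≡ 1 (mod 2).
  s_4 = 1 + 1 + 1 + 1 + 1 + 0 + 1 + 1 = 7 ≡ 1 (mod 2).
s = (1, 0, 1, 1)^T — this equals column 11 of H (binary 1011), so error is at position 11.
Correct: flip bit 11 of r = 111111101000101 to get c = 111111101010101.


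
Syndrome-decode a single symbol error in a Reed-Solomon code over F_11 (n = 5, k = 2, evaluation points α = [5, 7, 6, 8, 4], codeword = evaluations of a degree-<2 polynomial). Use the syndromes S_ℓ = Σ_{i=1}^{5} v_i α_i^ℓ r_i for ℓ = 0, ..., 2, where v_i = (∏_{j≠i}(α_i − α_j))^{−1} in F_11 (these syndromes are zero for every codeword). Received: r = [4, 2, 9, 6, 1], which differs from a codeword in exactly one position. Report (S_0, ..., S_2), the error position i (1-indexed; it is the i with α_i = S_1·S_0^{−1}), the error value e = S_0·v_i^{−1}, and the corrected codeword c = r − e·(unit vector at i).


S = (2, 10, 6), error at position 1, error magnitude e = 10, c = [5, 2, 9, 6, 1].

Step 1: column multipliers v_i = (∏_{j≠i}(α_i − α_j))^{−1} mod 11.
  i = 1 (α = 5): (5−7)(5−6)(5−8)(5−4) = (−2)·(−1)·(−3)·1 = −6 ≡ 5, so v_1 = 5^{−1} = 9 (mod 11).
  i = 2 (α = 7): (7−5)(7−6)(7−8)(7−4) = 2·1·(−1)·3 = −6 ≡ 5, so v_2 = 5^{−1} = 9 (mod 11).
  i = 3 (α = 6): (6−5)(6−7)(6−8)(6−4) = 1·(−1)·(−2)·2 = 4 ≡ 4, so v_3 = 4^{−1} = 3 (mod 11).
  i = 4 (α = 8): (8−5)(8−7)(8−6)(8−4) = 3·1·2·4 = 24 ≡ 2, so v_4 = 2^{−1} = 6 (mod 11).
  i = 5 (α = 4): (4−5)(4−7)(4−6)(4−8) = (−1)·(−3)·(−2)·(−4) = 24 ≡ 2, so v_5 = 2^{−1} = 6 (mod 11).
  v = [9, 9, 3, 6, 6].
Step 2: syndromes of r = [4, 2, 9, 6, 1] (all sums mod 11).
  S_0 = Σ v_i r_i = 9·4 + 9·2 + 3·9 + 6·6 + 6·1 = 123 ≡ 2.
  S_1 = Σ v_i α_i r_i = 9·5·4 + 9·7·2 + 3·6·9 + 6·8·6 + 6·4·1 = 780 ≡ 10.
  α_i^2 mod 11 = [3, 5, 3, 9, 5].
  S_2 = Σ v_i α_i^2 r_i = 9·3·4 + 9·5·2 + 3·3·9 + 6·9·6 + 6·5·1 = 633 ≡ 6.
  S = (2, 10, 6) ≠ 0, so r is not a codeword (an error is present).
Step 3: locate the error. For a single error e at position i, S_ℓ = v_i·e·α_i^ℓ, so α_err = S_1/S_0.
  S_0^{−1} = 2^{−1} = 6 (mod 11), so α_err = 10·6 = 60 ≡ 5 = α_1. Error position i = 1.
  Consistency check: S_2/S_1 = 6·10 = 60 ≡ 5 = α_err ✓ (single-error assumption holds).
Step 4: error magnitude e = S_0/v_1 = S_0·∏_{j≠1}(α_1 − α_j) = 2·5 = 10 ≡ 10 (mod 11).
Step 5: correct position 1: c_1 = r_1 − e = 4 − 10 ≡ 5 (mod 11). Hence c = [5, 2, 9, 6, 1].
  Check: interpolating c through the α_i gives m(x) = 7 + 4·x (degree < 2) with m(α_i) = c_i for every i, so c is indeed a codeword.


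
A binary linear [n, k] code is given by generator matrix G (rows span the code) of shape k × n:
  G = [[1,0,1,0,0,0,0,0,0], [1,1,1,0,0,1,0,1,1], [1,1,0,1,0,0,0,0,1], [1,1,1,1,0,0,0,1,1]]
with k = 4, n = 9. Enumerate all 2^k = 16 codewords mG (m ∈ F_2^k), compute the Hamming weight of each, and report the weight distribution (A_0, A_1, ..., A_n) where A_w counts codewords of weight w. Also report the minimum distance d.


Weight distribution: A_0 = 1, A_2 = 4, A_4 = 9, A_6 = 2. Minimum distance d = 2.

Enumerate all 2^4 = 16 messages m ∈ F_2^4.
For each, compute codeword c = mG in F_2^9, then tally its weight.
  m = 0000 → c = 000000000, weight = 0.
  m = 1000 → c = 101000000, weight = 2.
  m = 0100 → c = 111001011, weight = 6.
  m = 1100 → c = 010001011, weight = 4.
  m = 0010 → c = 110100001, weight = 4.
  m = 1010 → c = 011100001, weight = 4.
  m = 0110 → c = 001101010, weight = 4.
  m = 1110 → c = 100101010, weight = 4.
  m = 0001 → c = 111100011, weight = 6.
  m = 1001 → c = 010100011, weight = 4.
  m = 0101 → c = 000101000, weight = 2.
  m = 1101 → c = 101101000, weight = 4.
  m = 0011 → c = 001000010, weight = 2.
  m = 1011 → c = 100000010, weight = 2.
  m = 0111 → c = 110001001, weight = 4.
  m = 1111 → c = 011001001, weight = 4.
Tally weights:
  weight 0: 1 codewords.
  weight 2: 4 codewords.
  weight 4: 9 codewords.
  weight 6: 2 codewords.
Minimum distance d = smallest w > 0 with A_w > 0 = 2.
Sanity: Σ A_w = 16 = 2^4 = 16 ✓.


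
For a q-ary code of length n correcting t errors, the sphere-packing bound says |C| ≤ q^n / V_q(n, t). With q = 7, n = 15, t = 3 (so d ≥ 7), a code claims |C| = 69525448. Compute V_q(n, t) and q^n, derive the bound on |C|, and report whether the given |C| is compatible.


V_q(n, t) = 102151, q^n = 4747561509943, Hamming bound = 46475918, |C| = 69525448 > bound (violated).

Step 1: Compute V_q(n, t) = Σ_{j=0}^3 C(n, j) (q−1)^j.
  j = 0: C(15,0)·(6)^0 = 1·1 = 1.
  j = 1: C(15,1)·(6)^1 = 15·6 = 90.
  j = 2: C(15,2)·(6)^2 = 105·36 = 3780.
  j = 3: C(15,3)·(6)^3 = 455·216 = 98280.
  V_q(n, t) = 1 + 90 + 3780 + 98280 = 102151.
Step 2: q^n = 7^15 = 4747561509943.
Step 3: Hamming bound ⌊q^n / V_q(n,t)⌋ = ⌊4747561509943/102151⌋ = 46475918.
Step 4: Compare |C| = 69525448 to 46475918: violated.
The claimed |C| lies above the Hamming bound, so no 7-ary code of length 15 with d ≥ 7 can have 69525448 codewords.


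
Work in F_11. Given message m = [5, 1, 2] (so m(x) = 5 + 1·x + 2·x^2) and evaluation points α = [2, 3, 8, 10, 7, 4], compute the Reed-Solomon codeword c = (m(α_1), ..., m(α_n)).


c = [4, 4, 9, 6, 0, 8]

Message polynomial: m(x) = 5 + 1·x + 2·x^2 (mod 11).
For each evaluation point α_i, compute m(α_i) mod 11:
  α_1 = 2: Horner steps 2 → 5 → 4, so m(2) = 4.
  α_2 = 3: Horner steps 2 → 7 → 4, so m(3) = 4.
  α_3 = 8: Horner steps 2 → 6 → 9, so m(8) = 9.
  α_4 = 10: Horner steps 2 → 10 → 6, so m(10) = 6.
  α_5 = 7: Horner steps 2 → 4 → 0, so m(7) = 0.
  α_6 = 4: Horner steps 2 → 9 → 8, so m(4) = 8.
Codeword c = [4, 4, 9, 6, 0, 8] ∈ F_11^6.


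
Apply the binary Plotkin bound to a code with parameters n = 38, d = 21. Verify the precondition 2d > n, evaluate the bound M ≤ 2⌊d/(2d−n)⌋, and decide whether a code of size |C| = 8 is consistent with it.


Plotkin bound M ≤ 10; given |C| = 8 ≤ bound (satisfied).

Check applicability: 2d = 42, n = 38.
2d − n = 4 > 0, so Plotkin applies.
Compute d/(2d−n) = 21/4 ≈ 5.2500.
⌊d/(2d−n)⌋ = 5.
Plotkin bound: M ≤ 2·5 = 10.
Given |C| = 8, check: satisfied.
This |C| is below the Plotkin bound.


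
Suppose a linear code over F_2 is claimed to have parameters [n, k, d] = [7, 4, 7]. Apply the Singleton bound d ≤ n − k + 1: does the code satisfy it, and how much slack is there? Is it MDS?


Singleton RHS = n − k + 1 = 4, slack = -3, bound violated (no such code; not MDS).

Singleton bound: d ≤ n − k + 1.
Here n = 7, k = 4, so n − k + 1 = 4.
Given d = 7, check d ≤ 4: NO.
Slack = (n − k + 1) − d = -3.
The slack is negative: d = 7 exceeds n − k + 1 = 4 by 3, so the Singleton bound is violated and no linear [7, 4, 7]_2 code can exist. In particular it is not MDS (MDS requires d = n − k + 1 exactly).
Description: the claimed parameters are [7, 4, 7]_2; such a code would be impossible (violates the Singleton bound).


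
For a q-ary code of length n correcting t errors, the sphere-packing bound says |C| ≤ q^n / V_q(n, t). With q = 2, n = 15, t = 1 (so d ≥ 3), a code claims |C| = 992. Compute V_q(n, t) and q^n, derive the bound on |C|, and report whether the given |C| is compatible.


V_q(n, t) = 16, q^n = 32768, Hamming bound = 2048, |C| = 992 ≤ bound (satisfied).

Step 1: Compute V_q(n, t) = Σ_{j=0}^1 C(n, j) (q−1)^j.
  j = 0: C(15,0)·(1)^0 = 1·1 = 1.
  j = 1: C(15,1)·(1)^1 = 15·1 = 15.
  V_q(n, t) = 1 + 15 = 16.
Step 2: q^n = 2^15 = 32768.
Step 3: Hamming bound ⌊q^n / V_q(n,t)⌋ = ⌊32768/16⌋ = 2048.
Step 4: Compare |C| = 992 to 2048: satisfied.
The claimed |C| lies below the Hamming bound.


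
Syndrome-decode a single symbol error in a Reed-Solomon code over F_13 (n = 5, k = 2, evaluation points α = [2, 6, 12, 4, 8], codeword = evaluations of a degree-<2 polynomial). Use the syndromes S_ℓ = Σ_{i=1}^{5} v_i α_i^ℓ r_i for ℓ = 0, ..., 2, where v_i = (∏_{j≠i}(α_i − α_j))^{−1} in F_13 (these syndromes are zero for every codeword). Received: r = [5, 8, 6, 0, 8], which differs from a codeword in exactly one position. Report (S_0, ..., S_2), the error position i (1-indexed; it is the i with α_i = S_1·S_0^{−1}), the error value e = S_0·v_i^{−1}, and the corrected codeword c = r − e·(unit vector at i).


S = (6, 9, 7), error at position 5, error magnitude e = 5, c = [5, 8, 6, 0, 3].

Step 1: column multipliers v_i = (∏_{j≠i}(α_i − α_j))^{−1} mod 13.
  i = 1 (α = 2): (2−6)(2−12)(2−4)(2−8) = (−4)·(−10)·(−2)·(−6) = 480 ≡ 12, so v_1 = 12^{−1} = 12 (mod 13).
  i = 2 (α = 6): (6−2)(6−12)(6−4)(6−8) = 4·(−6)·2·(−2) = 96 ≡ 5, so v_2 = 5^{−1} = 8 (mod 13).
  i = 3 (α = 12): (12−2)(12−6)(12−4)(12−8) = 10·6·8·4 = 1920 ≡ 9, so v_3 = 9^{−1} = 3 (mod 13).
  i = 4 (α = 4): (4−2)(4−6)(4−12)(4−8) = 2·(−2)·(−8)·(−4) = −128 ≡ 2, so v_4 = 2^{−1} = 7 (mod 13).
  i = 5 (α = 8): (8−2)(8−6)(8−12)(8−4) = 6·2·(−4)·4 = −192 ≡ 3, so v_5 = 3^{−1} = 9 (mod 13).
  v = [12, 8, 3, 7, 9].
Step 2: syndromes of r = [5, 8, 6, 0, 8] (all sums mod 13).
  S_0 = Σ v_i r_i = 12·5 + 8·8 + 3·6 + 7·0 + 9·8 = 214 ≡ 6.
  S_1 = Σ v_i α_i r_i = 12·2·5 + 8·6·8 + 3·12·6 + 7·4·0 + 9·8·8 = 1296 ≡ 9.
  α_i^2 mod 13 = [4, 10, 1, 3, 12].
  S_2 = Σ v_i α_i^2 r_i = 12·4·5 + 8·10·8 + 3·1·6 + 7·3·0 + 9·12·8 = 1762 ≡ 7.
  S = (6, 9, 7) ≠ 0, so r is not a codeword (an error is present).
Step 3: locate the error. For a single error e at position i, S_ℓ = v_i·e·α_i^ℓ, so α_err = S_1/S_0.
  S_0^{−1} = 6^{−1} = 11 (mod 13), so α_err = 9·11 = 99 ≡ 8 = α_5. Error position i = 5.
  Consistency check: S_2/S_1 = 7·3 = 21 ≡ 8 = α_err ✓ (single-error assumption holds).
Step 4: error magnitude e = S_0/v_5 = S_0·∏_{j≠5}(α_5 − α_j) = 6·3 = 18 ≡ 5 (mod 13).
Step 5: correct position 5: c_5 = r_5 − e = 8 − 5 ≡ 3 (mod 13). Hence c = [5, 8, 6, 0, 3].
  Check: interpolating c through the α_i gives m(x) = 10 + 4·x (degree < 2) with m(α_i) = c_i for every i, so c is indeed a codeword.
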